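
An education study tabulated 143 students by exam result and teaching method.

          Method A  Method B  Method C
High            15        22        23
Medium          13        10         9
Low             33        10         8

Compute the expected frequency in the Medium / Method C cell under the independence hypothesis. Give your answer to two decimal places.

Row total (Medium) = 32; column total (Method C) = 40; grand total N = 143.
Expected count = (row total × column total) / N = 32 × 40 / 143 = 8.95.

8.95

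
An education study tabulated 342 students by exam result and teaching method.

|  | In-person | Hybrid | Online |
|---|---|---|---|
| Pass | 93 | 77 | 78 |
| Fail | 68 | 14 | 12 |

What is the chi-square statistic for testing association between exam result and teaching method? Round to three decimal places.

33.305

Row totals: 248, 94. Column totals: 161, 91, 90. Grand total N = 342.
Expected counts (row total × column total / N):
  Pass, In-person: 248×161/342 = 116.7485
  Pass, Hybrid: 248×91/342 = 65.9883
  Pass, Online: 248×90/342 = 65.2632
  Fail, In-person: 94×161/342 = 44.2515
  Fail, Hybrid: 94×91/342 = 25.0117
  Fail, Online: 94×90/342 = 24.7368
Contributions (O − E)²/E:
  (93 − 116.7485)²/116.7485 = 4.8308
  (77 − 65.9883)²/65.9883 = 1.8376
  (78 − 65.2632)²/65.2632 = 2.4857
  (68 − 44.2515)²/44.2515 = 12.7451
  (14 − 25.0117)²/25.0117 = 4.8480
  (12 − 24.7368)²/24.7368 = 6.5581
χ² = 4.8308 + 1.8376 + 2.4857 + 12.7451 + 4.8480 + 6.5581 = 33.305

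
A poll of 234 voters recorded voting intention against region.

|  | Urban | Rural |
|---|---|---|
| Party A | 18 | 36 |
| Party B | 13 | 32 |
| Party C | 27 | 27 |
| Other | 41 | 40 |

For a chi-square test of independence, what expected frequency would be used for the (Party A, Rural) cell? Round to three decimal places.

Row total (Party A) = 54; column total (Rural) = 135; grand total N = 234.
Expected count = (row total × column total) / N = 54 × 135 / 234 = 31.154.

31.154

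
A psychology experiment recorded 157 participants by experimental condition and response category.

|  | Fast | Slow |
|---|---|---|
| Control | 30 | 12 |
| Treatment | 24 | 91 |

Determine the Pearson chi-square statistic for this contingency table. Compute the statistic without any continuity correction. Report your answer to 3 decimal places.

34.851

Row totals: 42, 115. Column totals: 54, 103. Grand total N = 157.
Expected counts (row total × column total / N):
  Control, Fast: 42×54/157 = 14.4459
  Control, Slow: 42×103/157 = 27.5541
  Treatment, Fast: 115×54/157 = 39.5541
  Treatment, Slow: 115×103/157 = 75.4459
Contributions (O − E)²/E:
  (30 − 14.4459)²/14.4459 = 16.7473
  (12 − 27.5541)²/27.5541 = 8.7802
  (24 − 39.5541)²/39.5541 = 6.1164
  (91 − 75.4459)²/75.4459 = 3.2067
χ² = 16.7473 + 8.7802 + 6.1164 + 3.2067 = 34.851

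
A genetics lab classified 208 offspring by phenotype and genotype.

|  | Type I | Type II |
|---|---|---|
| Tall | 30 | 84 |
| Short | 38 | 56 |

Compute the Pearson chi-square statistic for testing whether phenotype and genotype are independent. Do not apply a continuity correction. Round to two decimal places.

Row totals: 114, 94. Column totals: 68, 140. Grand total N = 208.
Expected counts (row total × column total / N):
  Tall, Type I: 114×68/208 = 37.269
  Tall, Type II: 114×140/208 = 76.731
  Short, Type I: 94×68/208 = 30.731
  Short, Type II: 94×140/208 = 63.269
Contributions (O − E)²/E:
  (30 − 37.269)²/37.269 = 1.4178
  (84 − 76.731)²/76.731 = 0.6886
  (38 − 30.731)²/30.731 = 1.7194
  (56 − 63.269)²/63.269 = 0.8351
χ² = 1.4178 + 0.6886 + 1.7194 + 0.8351 = 4.66

4.66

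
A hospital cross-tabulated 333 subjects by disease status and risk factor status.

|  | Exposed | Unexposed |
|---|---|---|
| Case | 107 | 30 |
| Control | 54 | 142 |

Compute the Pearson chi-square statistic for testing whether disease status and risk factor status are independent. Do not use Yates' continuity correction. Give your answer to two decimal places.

Row totals: 137, 196. Column totals: 161, 172. Grand total N = 333.
Expected counts (row total × column total / N):
  Case, Exposed: 137×161/333 = 66.2372
  Case, Unexposed: 137×172/333 = 70.7628
  Control, Exposed: 196×161/333 = 94.7628
  Control, Unexposed: 196×172/333 = 101.2372
Contributions (O − E)²/E:
  (107 − 66.2372)²/66.2372 = 25.0857
  (30 − 70.7628)²/70.7628 = 23.4813
  (54 − 94.7628)²/94.7628 = 17.5344
  (142 − 101.2372)²/101.2372 = 16.4130
χ² = 25.0857 + 23.4813 + 17.5344 + 16.4130 = 82.51

82.51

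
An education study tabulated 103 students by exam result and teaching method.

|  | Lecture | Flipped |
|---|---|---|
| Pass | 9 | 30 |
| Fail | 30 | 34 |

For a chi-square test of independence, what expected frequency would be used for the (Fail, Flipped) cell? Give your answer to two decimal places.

Row total (Fail) = 64; column total (Flipped) = 64; grand total N = 103.
Expected count = (row total × column total) / N = 64 × 64 / 103 = 39.77.

39.77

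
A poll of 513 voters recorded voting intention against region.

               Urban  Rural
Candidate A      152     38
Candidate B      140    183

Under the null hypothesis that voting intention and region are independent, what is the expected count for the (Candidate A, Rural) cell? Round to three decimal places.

81.852

Row total (Candidate A) = 190; column total (Rural) = 221; grand total N = 513.
Expected count = (row total × column total) / N = 190 × 221 / 513 = 81.852.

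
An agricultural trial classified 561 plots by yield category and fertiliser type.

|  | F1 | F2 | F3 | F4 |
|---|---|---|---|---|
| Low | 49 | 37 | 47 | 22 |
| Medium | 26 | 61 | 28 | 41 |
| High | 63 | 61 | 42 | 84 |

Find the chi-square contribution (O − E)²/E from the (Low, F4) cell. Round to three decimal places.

Row total (Low) = 155; column total (F4) = 147; N = 561.
Expected count E = 155 × 147 / 561 = 40.6150.
Contribution = (O − E)²/E = (22 − 40.6150)² / 40.6150 = 8.532.

8.532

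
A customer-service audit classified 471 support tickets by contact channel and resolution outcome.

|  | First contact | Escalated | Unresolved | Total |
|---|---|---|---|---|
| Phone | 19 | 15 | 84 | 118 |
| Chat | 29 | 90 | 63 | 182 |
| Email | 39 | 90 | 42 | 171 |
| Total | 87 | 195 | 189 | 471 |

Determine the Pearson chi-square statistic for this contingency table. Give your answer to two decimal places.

Grand total N = 471.
Expected counts (row total × column total / N):
  Phone, First contact: 118×87/471 = 21.796
  Phone, Escalated: 118×195/471 = 48.854
  Phone, Unresolved: 118×189/471 = 47.350
  Chat, First contact: 182×87/471 = 33.618
  Chat, Escalated: 182×195/471 = 75.350
  Chat, Unresolved: 182×189/471 = 73.032
  Email, First contact: 171×87/471 = 31.586
  Email, Escalated: 171×195/471 = 70.796
  Email, Unresolved: 171×189/471 = 68.618
Contributions (O − E)²/E:
  (19 − 21.796)²/21.796 = 0.3587
  (15 − 48.854)²/48.854 = 23.4596
  (84 − 47.350)²/47.350 = 28.3680
  (29 − 33.618)²/33.618 = 0.6344
  (90 − 75.350)²/75.350 = 2.8483
  (63 − 73.032)²/73.032 = 1.3780
  (39 − 31.586)²/31.586 = 1.7402
  (90 − 70.796)²/70.796 = 5.2092
  (42 − 68.618)²/68.618 = 10.3255
χ² = 0.3587 + 23.4596 + 28.3680 + 0.6344 + 2.8483 + 1.3780 + 1.7402 + 5.2092 + 10.3255 = 74.32

74.32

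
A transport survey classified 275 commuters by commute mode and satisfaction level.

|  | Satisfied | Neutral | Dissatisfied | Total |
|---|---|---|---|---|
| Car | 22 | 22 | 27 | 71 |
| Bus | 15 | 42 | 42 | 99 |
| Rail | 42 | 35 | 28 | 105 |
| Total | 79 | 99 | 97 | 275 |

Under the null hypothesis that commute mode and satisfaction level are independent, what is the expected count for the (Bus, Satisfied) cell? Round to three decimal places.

28.440

Row total (Bus) = 99; column total (Satisfied) = 79; grand total N = 275.
Expected count = (row total × column total) / N = 99 × 79 / 275 = 28.440.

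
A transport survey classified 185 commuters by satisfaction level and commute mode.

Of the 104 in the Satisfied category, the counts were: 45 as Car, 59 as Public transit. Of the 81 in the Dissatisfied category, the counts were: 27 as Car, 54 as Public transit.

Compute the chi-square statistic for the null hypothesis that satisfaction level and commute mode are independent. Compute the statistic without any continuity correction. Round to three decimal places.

Row totals: 104, 81. Column totals: 72, 113. Grand total N = 185.
Expected counts (row total × column total / N):
  Satisfied, Car: 104×72/185 = 40.4757
  Satisfied, Public transit: 104×113/185 = 63.5243
  Dissatisfied, Car: 81×72/185 = 31.5243
  Dissatisfied, Public transit: 81×113/185 = 49.4757
Contributions (O − E)²/E:
  (45 − 40.4757)²/40.4757 = 0.5057
  (59 − 63.5243)²/63.5243 = 0.3222
  (27 − 31.5243)²/31.5243 = 0.6493
  (54 − 49.4757)²/49.4757 = 0.4137
χ² = 0.5057 + 0.3222 + 0.6493 + 0.4137 = 1.891

1.891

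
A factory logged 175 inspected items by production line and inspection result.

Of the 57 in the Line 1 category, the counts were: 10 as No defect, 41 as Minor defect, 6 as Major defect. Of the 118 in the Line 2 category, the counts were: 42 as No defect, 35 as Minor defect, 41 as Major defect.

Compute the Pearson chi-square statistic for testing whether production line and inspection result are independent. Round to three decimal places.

Row totals: 57, 118. Column totals: 52, 76, 47. Grand total N = 175.
Expected counts (row total × column total / N):
  Line 1, No defect: 57×52/175 = 16.93714
  Line 1, Minor defect: 57×76/175 = 24.75429
  Line 1, Major defect: 57×47/175 = 15.30857
  Line 2, No defect: 118×52/175 = 35.06286
  Line 2, Minor defect: 118×76/175 = 51.24571
  Line 2, Major defect: 118×47/175 = 31.69143
Contributions (O − E)²/E:
  (10 − 16.93714)²/16.93714 = 2.8413
  (41 − 24.75429)²/24.75429 = 10.6617
  (6 − 15.30857)²/15.30857 = 5.6602
  (42 − 35.06286)²/35.06286 = 1.3725
  (35 − 51.24571)²/51.24571 = 5.1502
  (41 − 31.69143)²/31.69143 = 2.7342
χ² = 2.8413 + 10.6617 + 5.6602 + 1.3725 + 5.1502 + 2.7342 = 28.420

28.420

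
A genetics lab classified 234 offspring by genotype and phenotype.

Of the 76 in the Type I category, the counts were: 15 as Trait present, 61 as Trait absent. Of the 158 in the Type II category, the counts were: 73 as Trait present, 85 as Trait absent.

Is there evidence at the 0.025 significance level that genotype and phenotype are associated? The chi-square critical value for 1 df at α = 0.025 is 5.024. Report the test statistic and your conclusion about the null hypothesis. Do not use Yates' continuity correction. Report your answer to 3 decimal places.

Row totals: 76, 158. Column totals: 88, 146. Grand total N = 234.
Expected counts (row total × column total / N):
  Type I, Trait present: 76×88/234 = 28.5812
  Type I, Trait absent: 76×146/234 = 47.4188
  Type II, Trait present: 158×88/234 = 59.4188
  Type II, Trait absent: 158×146/234 = 98.5812
Contributions (O − E)²/E:
  (15 − 28.5812)²/28.5812 = 6.4535
  (61 − 47.4188)²/47.4188 = 3.8898
  (73 − 59.4188)²/59.4188 = 3.1042
  (85 − 98.5812)²/98.5812 = 1.8710
χ² = 6.4535 + 3.8898 + 3.1042 + 1.8710 = 15.319
df = (2−1)(2−1) = 1. Since 15.319 > 5.024, reject the null hypothesis of independence at α = 0.025.

15.319; reject H₀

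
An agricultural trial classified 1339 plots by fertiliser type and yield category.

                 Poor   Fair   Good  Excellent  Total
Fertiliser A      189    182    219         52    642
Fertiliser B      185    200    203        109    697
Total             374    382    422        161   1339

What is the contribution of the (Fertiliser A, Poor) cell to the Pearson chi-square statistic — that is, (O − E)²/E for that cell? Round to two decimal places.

Row total (Fertiliser A) = 642; column total (Poor) = 374; N = 1339.
Expected count E = 642 × 374 / 1339 = 179.319.
Contribution = (O − E)²/E = (189 − 179.319)² / 179.319 = 0.52.

0.52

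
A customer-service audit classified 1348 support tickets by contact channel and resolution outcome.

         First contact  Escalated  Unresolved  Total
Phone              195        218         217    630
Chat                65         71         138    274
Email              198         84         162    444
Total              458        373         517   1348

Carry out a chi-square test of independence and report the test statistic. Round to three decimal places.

61.667

Grand total N = 1348.
Expected counts (row total × column total / N):
  Phone, First contact: 630×458/1348 = 214.0504
  Phone, Escalated: 630×373/1348 = 174.3249
  Phone, Unresolved: 630×517/1348 = 241.6246
  Chat, First contact: 274×458/1348 = 93.0950
  Chat, Escalated: 274×373/1348 = 75.8175
  Chat, Unresolved: 274×517/1348 = 105.0875
  Email, First contact: 444×458/1348 = 150.8546
  Email, Escalated: 444×373/1348 = 122.8576
  Email, Unresolved: 444×517/1348 = 170.2878
Contributions (O − E)²/E:
  (195 − 214.0504)²/214.0504 = 1.6955
  (218 − 174.3249)²/174.3249 = 10.9423
  (217 − 241.6246)²/241.6246 = 2.5096
  (65 − 93.0950)²/93.0950 = 8.4787
  (71 − 75.8175)²/75.8175 = 0.3061
  (138 − 105.0875)²/105.0875 = 10.3079
  (198 − 150.8546)²/150.8546 = 14.7340
  (84 − 122.8576)²/122.8576 = 12.2899
  (162 − 170.2878)²/170.2878 = 0.4034
χ² = 1.6955 + 10.9423 + 2.5096 + 8.4787 + 0.3061 + 10.3079 + 14.7340 + 12.2899 + 0.4034 = 61.667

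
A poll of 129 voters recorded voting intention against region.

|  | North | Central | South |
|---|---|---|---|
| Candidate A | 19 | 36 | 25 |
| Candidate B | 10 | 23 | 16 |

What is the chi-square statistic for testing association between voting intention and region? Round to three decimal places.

Row totals: 80, 49. Column totals: 29, 59, 41. Grand total N = 129.
Expected counts (row total × column total / N):
  Candidate A, North: 80×29/129 = 17.9845
  Candidate A, Central: 80×59/129 = 36.5891
  Candidate A, South: 80×41/129 = 25.4264
  Candidate B, North: 49×29/129 = 11.0155
  Candidate B, Central: 49×59/129 = 22.4109
  Candidate B, South: 49×41/129 = 15.5736
Contributions (O − E)²/E:
  (19 − 17.9845)²/17.9845 = 0.0573
  (36 − 36.5891)²/36.5891 = 0.0095
  (25 − 25.4264)²/25.4264 = 0.0072
  (10 − 11.0155)²/11.0155 = 0.0936
  (23 − 22.4109)²/22.4109 = 0.0155
  (16 − 15.5736)²/15.5736 = 0.0117
χ² = 0.0573 + 0.0095 + 0.0072 + 0.0936 + 0.0155 + 0.0117 = 0.195

0.195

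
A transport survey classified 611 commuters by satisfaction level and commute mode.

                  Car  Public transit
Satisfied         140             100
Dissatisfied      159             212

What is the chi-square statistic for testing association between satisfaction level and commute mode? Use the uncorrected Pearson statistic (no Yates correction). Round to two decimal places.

Row totals: 240, 371. Column totals: 299, 312. Grand total N = 611.
Expected counts (row total × column total / N):
  Satisfied, Car: 240×299/611 = 117.447
  Satisfied, Public transit: 240×312/611 = 122.553
  Dissatisfied, Car: 371×299/611 = 181.553
  Dissatisfied, Public transit: 371×312/611 = 189.447
Contributions (O − E)²/E:
  (140 − 117.447)²/117.447 = 4.3308
  (100 − 122.553)²/122.553 = 4.1503
  (159 − 181.553)²/181.553 = 2.8016
  (212 − 189.447)²/189.447 = 2.6849
χ² = 4.3308 + 4.1503 + 2.8016 + 2.6849 = 13.97

13.97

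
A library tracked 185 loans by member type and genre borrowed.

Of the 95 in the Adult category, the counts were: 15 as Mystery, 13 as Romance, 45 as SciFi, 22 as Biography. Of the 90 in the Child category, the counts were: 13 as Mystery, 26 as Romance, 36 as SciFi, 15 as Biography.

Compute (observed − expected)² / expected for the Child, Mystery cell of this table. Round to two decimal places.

0.03

Row total (Child) = 90; column total (Mystery) = 28; N = 185.
Expected count E = 90 × 28 / 185 = 13.622.
Contribution = (O − E)²/E = (13 − 13.622)² / 13.622 = 0.03.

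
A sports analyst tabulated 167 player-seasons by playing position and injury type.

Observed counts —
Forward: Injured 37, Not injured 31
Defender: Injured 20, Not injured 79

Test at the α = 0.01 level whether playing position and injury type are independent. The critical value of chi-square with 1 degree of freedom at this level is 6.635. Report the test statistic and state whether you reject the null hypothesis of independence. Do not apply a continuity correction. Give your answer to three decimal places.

20.984; reject H₀

Row totals: 68, 99. Column totals: 57, 110. Grand total N = 167.
Expected counts (row total × column total / N):
  Forward, Injured: 68×57/167 = 23.2096
  Forward, Not injured: 68×110/167 = 44.7904
  Defender, Injured: 99×57/167 = 33.7904
  Defender, Not injured: 99×110/167 = 65.2096
Contributions (O − E)²/E:
  (37 − 23.2096)²/23.2096 = 8.1938
  (31 − 44.7904)²/44.7904 = 4.2459
  (20 − 33.7904)²/33.7904 = 5.6281
  (79 − 65.2096)²/65.2096 = 2.9164
χ² = 8.1938 + 4.2459 + 5.6281 + 2.9164 = 20.984
df = (2−1)(2−1) = 1. Since 20.984 > 6.635, reject the null hypothesis of independence at α = 0.01.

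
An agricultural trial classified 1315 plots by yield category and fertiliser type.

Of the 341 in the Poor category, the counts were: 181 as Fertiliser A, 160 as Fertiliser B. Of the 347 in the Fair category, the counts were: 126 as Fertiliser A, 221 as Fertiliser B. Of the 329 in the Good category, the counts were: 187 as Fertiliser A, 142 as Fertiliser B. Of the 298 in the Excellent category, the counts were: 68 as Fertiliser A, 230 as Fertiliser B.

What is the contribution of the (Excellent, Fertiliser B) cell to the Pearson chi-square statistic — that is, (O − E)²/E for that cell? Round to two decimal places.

Row total (Excellent) = 298; column total (Fertiliser B) = 753; N = 1315.
Expected count E = 298 × 753 / 1315 = 170.642.
Contribution = (O − E)²/E = (230 − 170.642)² / 170.642 = 20.65.

20.65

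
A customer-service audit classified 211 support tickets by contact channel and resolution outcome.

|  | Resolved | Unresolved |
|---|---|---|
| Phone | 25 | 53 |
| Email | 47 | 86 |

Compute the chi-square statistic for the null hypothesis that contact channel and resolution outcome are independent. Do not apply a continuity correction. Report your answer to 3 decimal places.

0.236

Row totals: 78, 133. Column totals: 72, 139. Grand total N = 211.
Expected counts (row total × column total / N):
  Phone, Resolved: 78×72/211 = 26.6161
  Phone, Unresolved: 78×139/211 = 51.3839
  Email, Resolved: 133×72/211 = 45.3839
  Email, Unresolved: 133×139/211 = 87.6161
Contributions (O − E)²/E:
  (25 − 26.6161)²/26.6161 = 0.0981
  (53 − 51.3839)²/51.3839 = 0.0508
  (47 − 45.3839)²/45.3839 = 0.0575
  (86 − 87.6161)²/87.6161 = 0.0298
χ² = 0.0981 + 0.0508 + 0.0575 + 0.0298 = 0.236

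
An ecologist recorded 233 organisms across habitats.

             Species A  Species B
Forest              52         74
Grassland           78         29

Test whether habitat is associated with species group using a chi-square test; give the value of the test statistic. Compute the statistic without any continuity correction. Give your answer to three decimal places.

23.467

Row totals: 126, 107. Column totals: 130, 103. Grand total N = 233.
Expected counts (row total × column total / N):
  Forest, Species A: 126×130/233 = 70.3004
  Forest, Species B: 126×103/233 = 55.6996
  Grassland, Species A: 107×130/233 = 59.6996
  Grassland, Species B: 107×103/233 = 47.3004
Contributions (O − E)²/E:
  (52 − 70.3004)²/70.3004 = 4.7639
  (74 − 55.6996)²/55.6996 = 6.0127
  (78 − 59.6996)²/59.6996 = 5.6098
  (29 − 47.3004)²/47.3004 = 7.0804
χ² = 4.7639 + 6.0127 + 5.6098 + 7.0804 = 23.467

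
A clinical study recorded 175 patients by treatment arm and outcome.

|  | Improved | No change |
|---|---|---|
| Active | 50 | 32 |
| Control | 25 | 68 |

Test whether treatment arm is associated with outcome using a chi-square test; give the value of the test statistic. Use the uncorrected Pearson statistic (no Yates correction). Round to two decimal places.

Row totals: 82, 93. Column totals: 75, 100. Grand total N = 175.
Expected counts (row total × column total / N):
  Active, Improved: 82×75/175 = 35.143
  Active, No change: 82×100/175 = 46.857
  Control, Improved: 93×75/175 = 39.857
  Control, No change: 93×100/175 = 53.143
Contributions (O − E)²/E:
  (50 − 35.143)²/35.143 = 6.2809
  (32 − 46.857)²/46.857 = 4.7107
  (25 − 39.857)²/39.857 = 5.5381
  (68 − 53.143)²/53.143 = 4.1535
χ² = 6.2809 + 4.7107 + 5.5381 + 4.1535 = 20.68

20.68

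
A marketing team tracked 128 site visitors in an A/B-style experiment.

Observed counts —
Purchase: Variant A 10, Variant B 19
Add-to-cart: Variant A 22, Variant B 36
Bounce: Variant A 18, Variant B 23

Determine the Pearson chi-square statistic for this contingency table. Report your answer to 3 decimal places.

0.690

Row totals: 29, 58, 41. Column totals: 50, 78. Grand total N = 128.
Expected counts (row total × column total / N):
  Purchase, Variant A: 29×50/128 = 11.3281
  Purchase, Variant B: 29×78/128 = 17.6719
  Add-to-cart, Variant A: 58×50/128 = 22.6562
  Add-to-cart, Variant B: 58×78/128 = 35.3438
  Bounce, Variant A: 41×50/128 = 16.0156
  Bounce, Variant B: 41×78/128 = 24.9844
Contributions (O − E)²/E:
  (10 − 11.3281)²/11.3281 = 0.1557
  (19 − 17.6719)²/17.6719 = 0.0998
  (22 − 22.6562)²/22.6562 = 0.0190
  (36 − 35.3438)²/35.3438 = 0.0122
  (18 − 16.0156)²/16.0156 = 0.2459
  (23 − 24.9844)²/24.9844 = 0.1576
χ² = 0.1557 + 0.0998 + 0.0190 + 0.0122 + 0.2459 + 0.1576 = 0.690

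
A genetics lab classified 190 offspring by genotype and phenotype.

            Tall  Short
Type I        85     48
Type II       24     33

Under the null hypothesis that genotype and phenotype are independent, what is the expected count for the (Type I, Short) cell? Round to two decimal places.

Row total (Type I) = 133; column total (Short) = 81; grand total N = 190.
Expected count = (row total × column total) / N = 133 × 81 / 190 = 56.70.

56.70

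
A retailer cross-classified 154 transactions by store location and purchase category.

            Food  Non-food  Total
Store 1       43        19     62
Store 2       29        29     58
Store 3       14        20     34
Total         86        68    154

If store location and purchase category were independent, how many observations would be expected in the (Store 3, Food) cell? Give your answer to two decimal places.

Row total (Store 3) = 34; column total (Food) = 86; grand total N = 154.
Expected count = (row total × column total) / N = 34 × 86 / 154 = 18.99.

18.99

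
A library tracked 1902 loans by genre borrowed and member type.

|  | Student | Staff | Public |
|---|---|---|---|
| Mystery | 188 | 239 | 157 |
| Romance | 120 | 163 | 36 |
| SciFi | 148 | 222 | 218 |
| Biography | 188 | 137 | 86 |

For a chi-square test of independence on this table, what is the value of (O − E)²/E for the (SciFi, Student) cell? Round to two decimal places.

13.11

Row total (SciFi) = 588; column total (Student) = 644; N = 1902.
Expected count E = 588 × 644 / 1902 = 199.091.
Contribution = (O − E)²/E = (148 − 199.091)² / 199.091 = 13.11.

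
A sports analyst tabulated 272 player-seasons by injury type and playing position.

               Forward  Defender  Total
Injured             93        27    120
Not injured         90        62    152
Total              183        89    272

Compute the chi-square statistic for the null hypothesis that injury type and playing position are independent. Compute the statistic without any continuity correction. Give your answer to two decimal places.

Grand total N = 272.
Expected counts (row total × column total / N):
  Injured, Forward: 120×183/272 = 80.735
  Injured, Defender: 120×89/272 = 39.265
  Not injured, Forward: 152×183/272 = 102.265
  Not injured, Defender: 152×89/272 = 49.735
Contributions (O − E)²/E:
  (93 − 80.735)²/80.735 = 1.8633
  (27 − 39.265)²/39.265 = 3.8312
  (90 − 102.265)²/102.265 = 1.4710
  (62 − 49.735)²/49.735 = 3.0246
χ² = 1.8633 + 3.8312 + 1.4710 + 3.0246 = 10.19

10.19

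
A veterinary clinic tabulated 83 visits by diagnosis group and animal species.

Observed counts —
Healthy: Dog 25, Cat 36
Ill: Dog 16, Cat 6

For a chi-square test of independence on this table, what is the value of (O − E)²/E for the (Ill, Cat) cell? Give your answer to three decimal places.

Row total (Ill) = 22; column total (Cat) = 42; N = 83.
Expected count E = 22 × 42 / 83 = 11.1325.
Contribution = (O − E)²/E = (6 − 11.1325)² / 11.1325 = 2.366.

2.366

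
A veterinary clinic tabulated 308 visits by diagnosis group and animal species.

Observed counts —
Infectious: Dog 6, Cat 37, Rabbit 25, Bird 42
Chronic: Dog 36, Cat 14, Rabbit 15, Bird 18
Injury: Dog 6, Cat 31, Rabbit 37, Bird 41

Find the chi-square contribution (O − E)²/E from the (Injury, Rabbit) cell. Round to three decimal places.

2.367

Row total (Injury) = 115; column total (Rabbit) = 77; N = 308.
Expected count E = 115 × 77 / 308 = 28.7500.
Contribution = (O − E)²/E = (37 − 28.7500)² / 28.7500 = 2.367.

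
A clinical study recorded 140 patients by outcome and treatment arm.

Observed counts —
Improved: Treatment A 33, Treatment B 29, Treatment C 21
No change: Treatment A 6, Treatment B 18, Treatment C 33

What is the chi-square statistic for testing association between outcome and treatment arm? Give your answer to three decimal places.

19.787

Row totals: 83, 57. Column totals: 39, 47, 54. Grand total N = 140.
Expected counts (row total × column total / N):
  Improved, Treatment A: 83×39/140 = 23.1214
  Improved, Treatment B: 83×47/140 = 27.8643
  Improved, Treatment C: 83×54/140 = 32.0143
  No change, Treatment A: 57×39/140 = 15.8786
  No change, Treatment B: 57×47/140 = 19.1357
  No change, Treatment C: 57×54/140 = 21.9857
Contributions (O − E)²/E:
  (33 − 23.1214)²/23.1214 = 4.2206
  (29 − 27.8643)²/27.8643 = 0.0463
  (21 − 32.0143)²/32.0143 = 3.7894
  (6 − 15.8786)²/15.8786 = 6.1458
  (18 − 19.1357)²/19.1357 = 0.0674
  (33 − 21.9857)²/21.9857 = 5.5179
χ² = 4.2206 + 0.0463 + 3.7894 + 6.1458 + 0.0674 + 5.5179 = 19.787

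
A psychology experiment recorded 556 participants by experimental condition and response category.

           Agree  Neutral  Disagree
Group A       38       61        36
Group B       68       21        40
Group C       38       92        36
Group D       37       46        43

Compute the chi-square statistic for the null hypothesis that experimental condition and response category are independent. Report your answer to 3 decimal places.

Row totals: 135, 129, 166, 126. Column totals: 181, 220, 155. Grand total N = 556.
Expected counts (row total × column total / N):
  Group A, Agree: 135×181/556 = 43.9478
  Group A, Neutral: 135×220/556 = 53.4173
  Group A, Disagree: 135×155/556 = 37.6349
  Group B, Agree: 129×181/556 = 41.9946
  Group B, Neutral: 129×220/556 = 51.0432
  Group B, Disagree: 129×155/556 = 35.9622
  Group C, Agree: 166×181/556 = 54.0396
  Group C, Neutral: 166×220/556 = 65.6835
  Group C, Disagree: 166×155/556 = 46.2770
  Group D, Agree: 126×181/556 = 41.0180
  Group D, Neutral: 126×220/556 = 49.8561
  Group D, Disagree: 126×155/556 = 35.1259
Contributions (O − E)²/E:
  (38 − 43.9478)²/43.9478 = 0.8050
  (61 − 53.4173)²/53.4173 = 1.0764
  (36 − 37.6349)²/37.6349 = 0.0710
  (68 − 41.9946)²/41.9946 = 16.1040
  (21 − 51.0432)²/51.0432 = 17.6829
  (40 − 35.9622)²/35.9622 = 0.4534
  (38 − 54.0396)²/54.0396 = 4.7607
  (92 − 65.6835)²/65.6835 = 10.5439
  (36 − 46.2770)²/46.2770 = 2.2823
  (37 − 41.0180)²/41.0180 = 0.3936
  (46 − 49.8561)²/49.8561 = 0.2982
  (43 − 35.1259)²/35.1259 = 1.7651
χ² = 0.8050 + 1.0764 + 0.0710 + 16.1040 + 17.6829 + 0.4534 + 4.7607 + 10.5439 + 2.2823 + 0.3936 + 0.2982 + 1.7651 = 56.237

56.237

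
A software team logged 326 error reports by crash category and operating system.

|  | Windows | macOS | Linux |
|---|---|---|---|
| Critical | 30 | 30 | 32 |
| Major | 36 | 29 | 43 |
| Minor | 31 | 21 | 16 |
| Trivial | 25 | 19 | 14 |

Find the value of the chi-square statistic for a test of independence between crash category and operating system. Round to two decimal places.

Row totals: 92, 108, 68, 58. Column totals: 122, 99, 105. Grand total N = 326.
Expected counts (row total × column total / N):
  Critical, Windows: 92×122/326 = 34.429
  Critical, macOS: 92×99/326 = 27.939
  Critical, Linux: 92×105/326 = 29.632
  Major, Windows: 108×122/326 = 40.417
  Major, macOS: 108×99/326 = 32.798
  Major, Linux: 108×105/326 = 34.785
  Minor, Windows: 68×122/326 = 25.448
  Minor, macOS: 68×99/326 = 20.650
  Minor, Linux: 68×105/326 = 21.902
  Trivial, Windows: 58×122/326 = 21.706
  Trivial, macOS: 58×99/326 = 17.613
  Trivial, Linux: 58×105/326 = 18.681
Contributions (O − E)²/E:
  (30 − 34.429)²/34.429 = 0.5698
  (30 − 27.939)²/27.939 = 0.1520
  (32 − 29.632)²/29.632 = 0.1892
  (36 − 40.417)²/40.417 = 0.4827
  (29 − 32.798)²/32.798 = 0.4398
  (43 − 34.785)²/34.785 = 1.9401
  (31 − 25.448)²/25.448 = 1.2113
  (21 − 20.650)²/20.650 = 0.0059
  (16 − 21.902)²/21.902 = 1.5904
  (25 − 21.706)²/21.706 = 0.4999
  (19 − 17.613)²/17.613 = 0.1092
  (14 − 18.681)²/18.681 = 1.1729
χ² = 0.5698 + 0.1520 + 0.1892 + 0.4827 + 0.4398 + 1.9401 + 1.2113 + 0.0059 + 1.5904 + 0.4999 + 0.1092 + 1.1729 = 8.36

8.36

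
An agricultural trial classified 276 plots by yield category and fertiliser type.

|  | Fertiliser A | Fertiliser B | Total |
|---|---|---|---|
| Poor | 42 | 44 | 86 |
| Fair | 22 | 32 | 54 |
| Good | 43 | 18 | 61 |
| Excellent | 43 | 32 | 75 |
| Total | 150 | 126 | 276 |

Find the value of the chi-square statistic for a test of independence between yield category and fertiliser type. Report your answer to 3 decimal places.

11.760

Grand total N = 276.
Expected counts (row total × column total / N):
  Poor, Fertiliser A: 86×150/276 = 46.7391
  Poor, Fertiliser B: 86×126/276 = 39.2609
  Fair, Fertiliser A: 54×150/276 = 29.3478
  Fair, Fertiliser B: 54×126/276 = 24.6522
  Good, Fertiliser A: 61×150/276 = 33.1522
  Good, Fertiliser B: 61×126/276 = 27.8478
  Excellent, Fertiliser A: 75×150/276 = 40.7609
  Excellent, Fertiliser B: 75×126/276 = 34.2391
Contributions (O − E)²/E:
  (42 − 46.7391)²/46.7391 = 0.4805
  (44 − 39.2609)²/39.2609 = 0.5720
  (22 − 29.3478)²/29.3478 = 1.8397
  (32 − 24.6522)²/24.6522 = 2.1901
  (43 − 33.1522)²/33.1522 = 2.9253
  (18 − 27.8478)²/27.8478 = 3.4825
  (43 − 40.7609)²/40.7609 = 0.1230
  (32 − 34.2391)²/34.2391 = 0.1464
χ² = 0.4805 + 0.5720 + 1.8397 + 2.1901 + 2.9253 + 3.4825 + 0.1230 + 0.1464 = 11.760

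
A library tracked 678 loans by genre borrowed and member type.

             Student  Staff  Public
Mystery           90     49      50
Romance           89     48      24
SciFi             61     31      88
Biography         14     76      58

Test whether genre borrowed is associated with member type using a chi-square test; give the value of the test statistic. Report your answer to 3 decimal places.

Row totals: 189, 161, 180, 148. Column totals: 254, 204, 220. Grand total N = 678.
Expected counts (row total × column total / N):
  Mystery, Student: 189×254/678 = 70.8053
  Mystery, Staff: 189×204/678 = 56.8673
  Mystery, Public: 189×220/678 = 61.3274
  Romance, Student: 161×254/678 = 60.3156
  Romance, Staff: 161×204/678 = 48.4425
  Romance, Public: 161×220/678 = 52.2419
  SciFi, Student: 180×254/678 = 67.4336
  SciFi, Staff: 180×204/678 = 54.1593
  SciFi, Public: 180×220/678 = 58.4071
  Biography, Student: 148×254/678 = 55.4454
  Biography, Staff: 148×204/678 = 44.5310
  Biography, Public: 148×220/678 = 48.0236
Contributions (O − E)²/E:
  (90 − 70.8053)²/70.8053 = 5.2035
  (49 − 56.8673)²/56.8673 = 1.0884
  (50 − 61.3274)²/61.3274 = 2.0922
  (89 − 60.3156)²/60.3156 = 13.6415
  (48 − 48.4425)²/48.4425 = 0.0040
  (24 − 52.2419)²/52.2419 = 15.2675
  (61 − 67.4336)²/67.4336 = 0.6138
  (31 − 54.1593)²/54.1593 = 9.9033
  (88 − 58.4071)²/58.4071 = 14.9937
  (14 − 55.4454)²/55.4454 = 30.9804
  (76 − 44.5310)²/44.5310 = 22.2384
  (58 − 48.0236)²/48.0236 = 2.0725
χ² = 5.2035 + 1.0884 + 2.0922 + 13.6415 + 0.0040 + 15.2675 + 0.6138 + 9.9033 + 14.9937 + 30.9804 + 22.2384 + 2.0725 = 118.099

118.099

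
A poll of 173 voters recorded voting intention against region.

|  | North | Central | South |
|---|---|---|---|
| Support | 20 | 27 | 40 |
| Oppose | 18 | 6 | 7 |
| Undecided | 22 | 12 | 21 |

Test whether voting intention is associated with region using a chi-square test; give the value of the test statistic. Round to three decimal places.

13.718

Row totals: 87, 31, 55. Column totals: 60, 45, 68. Grand total N = 173.
Expected counts (row total × column total / N):
  Support, North: 87×60/173 = 30.1734
  Support, Central: 87×45/173 = 22.6301
  Support, South: 87×68/173 = 34.1965
  Oppose, North: 31×60/173 = 10.7514
  Oppose, Central: 31×45/173 = 8.0636
  Oppose, South: 31×68/173 = 12.1850
  Undecided, North: 55×60/173 = 19.0751
  Undecided, Central: 55×45/173 = 14.3064
  Undecided, South: 55×68/173 = 21.6185
Contributions (O − E)²/E:
  (20 − 30.1734)²/30.1734 = 3.4301
  (27 − 22.6301)²/22.6301 = 0.8438
  (40 − 34.1965)²/34.1965 = 0.9849
  (18 − 10.7514)²/10.7514 = 4.8870
  (6 − 8.0636)²/8.0636 = 0.5281
  (7 − 12.1850)²/12.1850 = 2.2063
  (22 − 19.0751)²/19.0751 = 0.4485
  (12 − 14.3064)²/14.3064 = 0.3718
  (21 − 21.6185)²/21.6185 = 0.0177
χ² = 3.4301 + 0.8438 + 0.9849 + 4.8870 + 0.5281 + 2.2063 + 0.4485 + 0.3718 + 0.0177 = 13.718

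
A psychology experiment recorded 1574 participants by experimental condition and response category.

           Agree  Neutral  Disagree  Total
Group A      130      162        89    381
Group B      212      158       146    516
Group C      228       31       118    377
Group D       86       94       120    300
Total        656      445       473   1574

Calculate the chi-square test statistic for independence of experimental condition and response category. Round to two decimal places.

148.66

Grand total N = 1574.
Expected counts (row total × column total / N):
  Group A, Agree: 381×656/1574 = 158.790
  Group A, Neutral: 381×445/1574 = 107.716
  Group A, Disagree: 381×473/1574 = 114.494
  Group B, Agree: 516×656/1574 = 215.055
  Group B, Neutral: 516×445/1574 = 145.883
  Group B, Disagree: 516×473/1574 = 155.062
  Group C, Agree: 377×656/1574 = 157.123
  Group C, Neutral: 377×445/1574 = 106.585
  Group C, Disagree: 377×473/1574 = 113.292
  Group D, Agree: 300×656/1574 = 125.032
  Group D, Neutral: 300×445/1574 = 84.816
  Group D, Disagree: 300×473/1574 = 90.152
Contributions (O − E)²/E:
  (130 − 158.790)²/158.790 = 5.2199
  (162 − 107.716)²/107.716 = 27.3567
  (89 − 114.494)²/114.494 = 5.6767
  (212 − 215.055)²/215.055 = 0.0434
  (158 − 145.883)²/145.883 = 1.0064
  (146 − 155.062)²/155.062 = 0.5296
  (228 − 157.123)²/157.123 = 31.9721
  (31 − 106.585)²/106.585 = 53.6013
  (118 − 113.292)²/113.292 = 0.1956
  (86 − 125.032)²/125.032 = 12.1849
  (94 − 84.816)²/84.816 = 0.9945
  (120 − 90.152)²/90.152 = 9.8822
χ² = 5.2199 + 27.3567 + 5.6767 + 0.0434 + 1.0064 + 0.5296 + 31.9721 + 53.6013 + 0.1956 + 12.1849 + 0.9945 + 9.8822 = 148.66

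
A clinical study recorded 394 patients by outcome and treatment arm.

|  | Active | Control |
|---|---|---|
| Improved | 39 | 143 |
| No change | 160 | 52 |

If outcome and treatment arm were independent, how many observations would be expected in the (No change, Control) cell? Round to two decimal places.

Row total (No change) = 212; column total (Control) = 195; grand total N = 394.
Expected count = (row total × column total) / N = 212 × 195 / 394 = 104.92.

104.92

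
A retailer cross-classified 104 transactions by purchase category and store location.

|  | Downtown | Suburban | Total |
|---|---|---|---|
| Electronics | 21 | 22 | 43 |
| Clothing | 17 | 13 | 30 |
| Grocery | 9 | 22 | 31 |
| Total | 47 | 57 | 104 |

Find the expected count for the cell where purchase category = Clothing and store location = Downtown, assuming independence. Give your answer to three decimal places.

13.558

Row total (Clothing) = 30; column total (Downtown) = 47; grand total N = 104.
Expected count = (row total × column total) / N = 30 × 47 / 104 = 13.558.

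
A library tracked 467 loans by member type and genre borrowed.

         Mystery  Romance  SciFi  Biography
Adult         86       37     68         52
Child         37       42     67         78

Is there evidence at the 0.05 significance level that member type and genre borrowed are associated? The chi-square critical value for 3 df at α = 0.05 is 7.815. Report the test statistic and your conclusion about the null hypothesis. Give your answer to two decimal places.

Row totals: 243, 224. Column totals: 123, 79, 135, 130. Grand total N = 467.
Expected counts (row total × column total / N):
  Adult, Mystery: 243×123/467 = 64.002
  Adult, Romance: 243×79/467 = 41.107
  Adult, SciFi: 243×135/467 = 70.246
  Adult, Biography: 243×130/467 = 67.645
  Child, Mystery: 224×123/467 = 58.998
  Child, Romance: 224×79/467 = 37.893
  Child, SciFi: 224×135/467 = 64.754
  Child, Biography: 224×130/467 = 62.355
Contributions (O − E)²/E:
  (86 − 64.002)²/64.002 = 7.5609
  (37 − 41.107)²/41.107 = 0.4103
  (68 − 70.246)²/70.246 = 0.0718
  (52 − 67.645)²/67.645 = 3.6184
  (37 − 58.998)²/58.998 = 8.2022
  (42 − 37.893)²/37.893 = 0.4451
  (67 − 64.754)²/64.754 = 0.0779
  (78 − 62.355)²/62.355 = 3.9254
χ² = 7.5609 + 0.4103 + 0.0718 + 3.6184 + 8.2022 + 0.4451 + 0.0779 + 3.9254 = 24.31
df = (2−1)(4−1) = 3. Since 24.31 > 7.815, reject the null hypothesis of independence at α = 0.05.

24.31; reject H₀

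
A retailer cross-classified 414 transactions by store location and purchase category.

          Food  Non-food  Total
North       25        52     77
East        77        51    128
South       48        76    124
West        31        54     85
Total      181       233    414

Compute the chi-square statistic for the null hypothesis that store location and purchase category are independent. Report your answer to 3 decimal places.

Grand total N = 414.
Expected counts (row total × column total / N):
  North, Food: 77×181/414 = 33.6643
  North, Non-food: 77×233/414 = 43.3357
  East, Food: 128×181/414 = 55.9614
  East, Non-food: 128×233/414 = 72.0386
  South, Food: 124×181/414 = 54.2126
  South, Non-food: 124×233/414 = 69.7874
  West, Food: 85×181/414 = 37.1618
  West, Non-food: 85×233/414 = 47.8382
Contributions (O − E)²/E:
  (25 − 33.6643)²/33.6643 = 2.2300
  (52 − 43.3357)²/43.3357 = 1.7323
  (77 − 55.9614)²/55.9614 = 7.9094
  (51 − 72.0386)²/72.0386 = 6.1442
  (48 − 54.2126)²/54.2126 = 0.7119
  (76 − 69.7874)²/69.7874 = 0.5531
  (31 − 37.1618)²/37.1618 = 1.0217
  (54 − 47.8382)²/47.8382 = 0.7937
χ² = 2.2300 + 1.7323 + 7.9094 + 6.1442 + 0.7119 + 0.5531 + 1.0217 + 0.7937 = 21.096

21.096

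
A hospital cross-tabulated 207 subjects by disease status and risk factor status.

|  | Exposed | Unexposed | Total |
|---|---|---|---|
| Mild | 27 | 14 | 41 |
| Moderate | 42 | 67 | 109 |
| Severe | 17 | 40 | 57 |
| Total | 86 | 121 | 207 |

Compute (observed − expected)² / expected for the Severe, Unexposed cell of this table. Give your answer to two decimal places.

1.34

Row total (Severe) = 57; column total (Unexposed) = 121; N = 207.
Expected count E = 57 × 121 / 207 = 33.319.
Contribution = (O − E)²/E = (40 − 33.319)² / 33.319 = 1.34.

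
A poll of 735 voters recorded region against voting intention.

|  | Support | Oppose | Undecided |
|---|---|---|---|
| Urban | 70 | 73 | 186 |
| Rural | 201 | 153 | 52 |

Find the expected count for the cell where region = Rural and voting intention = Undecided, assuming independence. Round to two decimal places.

131.47

Row total (Rural) = 406; column total (Undecided) = 238; grand total N = 735.
Expected count = (row total × column total) / N = 406 × 238 / 735 = 131.47.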